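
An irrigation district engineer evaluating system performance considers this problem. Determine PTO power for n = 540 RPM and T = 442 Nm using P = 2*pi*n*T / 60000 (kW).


P = 2*pi*n*T / 60000
  = 2*pi * 540 * 442 / 60000
  = 1499670.67 / 60000
  = 24.99 kW


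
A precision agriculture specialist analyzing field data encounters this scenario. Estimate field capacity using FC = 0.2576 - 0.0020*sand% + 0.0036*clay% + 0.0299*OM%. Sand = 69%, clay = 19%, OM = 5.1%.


FC = 0.2576 - 0.0020*69 + 0.0036*19 + 0.0299*5.1
   = 0.2576 - 0.1380 + 0.0684 + 0.1525
   = 0.3405


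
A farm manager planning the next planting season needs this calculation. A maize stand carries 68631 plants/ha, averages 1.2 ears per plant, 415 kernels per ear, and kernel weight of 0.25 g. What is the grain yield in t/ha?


Y = density * ears * kernels * kw
  = 68631 * 1.2 * 415 * 0.25 g/ha
  = 8544559.50 g/ha
  = 8544.56 kg/ha = 8.54 t/ha


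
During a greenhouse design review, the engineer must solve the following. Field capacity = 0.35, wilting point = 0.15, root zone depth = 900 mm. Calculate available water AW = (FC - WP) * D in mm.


AW = (FC - WP) * D
   = (0.35 - 0.15) * 900
   = 0.20 * 900
   = 180 mm


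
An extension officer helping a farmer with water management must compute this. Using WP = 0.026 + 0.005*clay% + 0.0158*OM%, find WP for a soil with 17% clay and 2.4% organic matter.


WP = 0.026 + 0.005*17 + 0.0158*2.4
   = 0.026 + 0.0850 + 0.0379
   = 0.1489


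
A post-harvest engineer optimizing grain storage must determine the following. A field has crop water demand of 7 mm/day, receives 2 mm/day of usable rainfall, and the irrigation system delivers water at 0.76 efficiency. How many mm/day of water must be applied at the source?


IWR = (ETc - Pe) / Ea
    = (7 - 2) / 0.76
    = 5 / 0.76
    = 6.58 mm/day


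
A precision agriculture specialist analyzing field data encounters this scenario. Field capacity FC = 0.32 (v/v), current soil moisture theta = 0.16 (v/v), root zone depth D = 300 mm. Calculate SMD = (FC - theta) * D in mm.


SMD = (FC - theta) * D
    = (0.32 - 0.16) * 300
    = 0.160 * 300
    = 48 mm


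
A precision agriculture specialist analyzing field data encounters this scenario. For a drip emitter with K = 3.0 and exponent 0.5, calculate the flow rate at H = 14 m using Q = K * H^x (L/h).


Q = K * H^x
  = 3.0 * 14^0.5
  = 3.0 * 3.7417
  = 11.22 L/h


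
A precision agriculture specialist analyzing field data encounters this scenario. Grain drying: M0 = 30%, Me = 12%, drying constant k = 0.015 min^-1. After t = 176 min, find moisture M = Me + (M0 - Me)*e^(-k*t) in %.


M = Me + (M0 - Me) * e^(-k*t)
  = 12 + (30 - 12) * e^(-0.015*176)
  = 12 + 18 * e^(-2.640)
  = 12 + 18 * 0.07136
  = 12 + 1.2845
  = 13.28%


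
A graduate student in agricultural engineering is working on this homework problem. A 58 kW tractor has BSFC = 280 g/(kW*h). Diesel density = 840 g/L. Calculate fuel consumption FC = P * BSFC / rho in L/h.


FC = P * BSFC / rho_fuel
   = 58 * 280 / 840
   = 16240 / 840
   = 19.33 L/h


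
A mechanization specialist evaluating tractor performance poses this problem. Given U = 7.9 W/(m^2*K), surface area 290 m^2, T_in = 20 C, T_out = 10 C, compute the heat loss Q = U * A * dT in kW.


dT = 20 - (10) = 10 K
Q = U * A * dT
  = 7.9 * 290 * 10
  = 22910 W = 22.91 kW


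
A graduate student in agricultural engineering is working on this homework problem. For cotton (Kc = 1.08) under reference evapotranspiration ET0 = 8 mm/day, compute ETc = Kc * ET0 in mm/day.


ETc = Kc * ET0
    = 1.08 * 8
    = 8.64 mm/day


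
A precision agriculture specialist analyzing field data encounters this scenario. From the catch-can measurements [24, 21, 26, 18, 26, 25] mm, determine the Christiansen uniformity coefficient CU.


xbar = 140 / 6 = 23.333
sum|xi - xbar| = 15.333
CU = 100 * (1 - 15.333 / (6 * 23.333))
   = 100 * (1 - 0.1095)
   = 89.05%


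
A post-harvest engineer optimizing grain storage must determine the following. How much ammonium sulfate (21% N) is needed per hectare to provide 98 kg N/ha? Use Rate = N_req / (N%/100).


Rate = N_required / (N_content / 100)
     = 98 / (21 / 100)
     = 98 / 0.21
     = 466.67 kg/ha


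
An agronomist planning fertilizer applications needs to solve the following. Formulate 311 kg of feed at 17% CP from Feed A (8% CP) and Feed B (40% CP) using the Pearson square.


parts_A = CP_b - target = 40 - 17 = 23
parts_B = target - CP_a = 17 - 8 = 9
total_parts = 23 + 9 = 32
Feed A = 311 * 23 / 32 = 223.53 kg
Feed B = 311 * 9 / 32 = 87.47 kg

223.53 kg


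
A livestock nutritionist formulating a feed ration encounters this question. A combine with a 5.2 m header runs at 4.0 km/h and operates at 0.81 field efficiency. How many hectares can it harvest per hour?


C = w * v * eta_f / 10
  = 5.2 * 4.0 * 0.81 / 10
  = 16.85 / 10
  = 1.68 ha/h


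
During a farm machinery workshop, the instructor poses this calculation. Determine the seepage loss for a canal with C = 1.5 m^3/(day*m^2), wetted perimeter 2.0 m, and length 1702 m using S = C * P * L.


S = C * P * L
  = 1.5 * 2.0 * 1702
  = 5106 m^3/day


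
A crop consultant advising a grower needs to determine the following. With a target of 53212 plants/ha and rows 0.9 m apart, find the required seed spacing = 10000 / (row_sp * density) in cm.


spacing = 10000 / (row_sp * density)
        = 10000 / (0.9 * 53212)
        = 10000 / 47890.80
        = 0.20881 m = 20.88 cm


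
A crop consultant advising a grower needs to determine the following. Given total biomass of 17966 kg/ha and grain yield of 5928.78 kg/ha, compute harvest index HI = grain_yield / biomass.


HI = grain_yield / biomass
   = 5928.78 / 17966
   = 0.33


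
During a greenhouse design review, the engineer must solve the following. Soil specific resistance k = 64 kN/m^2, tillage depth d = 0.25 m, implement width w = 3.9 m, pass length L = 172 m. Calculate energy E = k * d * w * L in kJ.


E = k * d * w * L
  = 64 * 0.25 * 3.9 * 172
  = 10732.80 kJ


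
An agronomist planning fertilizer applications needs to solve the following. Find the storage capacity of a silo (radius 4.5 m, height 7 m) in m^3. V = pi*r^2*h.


V = pi * r^2 * h
  = pi * 4.5^2 * 7
  = pi * 20.25 * 7
  = 445.32 m^3


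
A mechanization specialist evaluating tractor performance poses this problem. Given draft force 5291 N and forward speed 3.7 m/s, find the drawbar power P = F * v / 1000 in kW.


P = F * v / 1000
  = 5291 * 3.7 / 1000
  = 19576.70 / 1000
  = 19.58 kW


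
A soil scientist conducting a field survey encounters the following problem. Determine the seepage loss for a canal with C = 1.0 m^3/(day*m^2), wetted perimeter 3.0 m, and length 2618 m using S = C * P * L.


S = C * P * L
  = 1.0 * 3.0 * 2618
  = 7854 m^3/day


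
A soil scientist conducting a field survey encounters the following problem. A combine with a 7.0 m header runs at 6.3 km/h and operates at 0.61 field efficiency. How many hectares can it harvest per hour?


C = w * v * eta_f / 10
  = 7.0 * 6.3 * 0.61 / 10
  = 26.90 / 10
  = 2.69 ha/h


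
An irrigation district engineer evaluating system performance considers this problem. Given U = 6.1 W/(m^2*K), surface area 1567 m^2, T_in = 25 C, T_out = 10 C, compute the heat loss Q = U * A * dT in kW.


dT = 25 - (10) = 15 K
Q = U * A * dT
  = 6.1 * 1567 * 15
  = 143380.50 W = 143.38 kW


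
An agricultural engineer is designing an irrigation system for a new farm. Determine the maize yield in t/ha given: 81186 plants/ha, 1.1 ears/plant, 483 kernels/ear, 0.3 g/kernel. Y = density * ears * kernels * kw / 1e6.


Y = density * ears * kernels * kw
  = 81186 * 1.1 * 483 * 0.3 g/ha
  = 12940236.54 g/ha
  = 12940.24 kg/ha = 12.94 t/ha


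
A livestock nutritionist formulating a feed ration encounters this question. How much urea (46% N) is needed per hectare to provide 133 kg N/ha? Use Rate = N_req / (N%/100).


Rate = N_required / (N_content / 100)
     = 133 / (46 / 100)
     = 133 / 0.46
     = 289.13 kg/ha


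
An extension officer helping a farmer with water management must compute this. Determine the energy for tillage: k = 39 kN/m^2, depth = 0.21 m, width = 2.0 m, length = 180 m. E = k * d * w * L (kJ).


E = k * d * w * L
  = 39 * 0.21 * 2.0 * 180
  = 2948.40 kJ


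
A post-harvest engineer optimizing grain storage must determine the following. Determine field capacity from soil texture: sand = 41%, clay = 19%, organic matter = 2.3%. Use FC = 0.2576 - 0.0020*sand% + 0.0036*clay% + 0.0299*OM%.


FC = 0.2576 - 0.0020*41 + 0.0036*19 + 0.0299*2.3
   = 0.2576 - 0.0820 + 0.0684 + 0.0688
   = 0.3128


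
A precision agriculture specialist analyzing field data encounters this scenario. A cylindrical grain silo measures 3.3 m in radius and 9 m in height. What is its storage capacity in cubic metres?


V = pi * r^2 * h
  = pi * 3.3^2 * 9
  = pi * 10.89 * 9
  = 307.91 m^3


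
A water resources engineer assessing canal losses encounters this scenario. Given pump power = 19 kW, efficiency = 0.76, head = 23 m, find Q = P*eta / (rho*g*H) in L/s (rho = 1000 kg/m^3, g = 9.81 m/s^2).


Q = (P * 1000 * eta) / (rho * g * H)
  = (19 * 1000 * 0.76) / (1000 * 9.81 * 23)
  = 14440 / 225630
  = 0.06400 m^3/s = 64.00 L/s


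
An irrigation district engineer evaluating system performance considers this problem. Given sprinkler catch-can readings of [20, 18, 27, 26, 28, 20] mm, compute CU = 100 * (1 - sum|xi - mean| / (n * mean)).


xbar = 139 / 6 = 23.167
sum|xi - xbar| = 23
CU = 100 * (1 - 23 / (6 * 23.167))
   = 100 * (1 - 0.1655)
   = 83.45%


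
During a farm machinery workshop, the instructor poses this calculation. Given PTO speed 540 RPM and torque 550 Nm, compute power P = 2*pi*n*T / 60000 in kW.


P = 2*pi*n*T / 60000
  = 2*pi * 540 * 550 / 60000
  = 1866106.04 / 60000
  = 31.10 kW


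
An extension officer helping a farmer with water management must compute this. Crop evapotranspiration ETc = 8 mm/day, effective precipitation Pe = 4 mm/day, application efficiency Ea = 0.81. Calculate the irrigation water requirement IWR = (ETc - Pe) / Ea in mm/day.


IWR = (ETc - Pe) / Ea
    = (8 - 4) / 0.81
    = 4 / 0.81
    = 4.94 mm/day


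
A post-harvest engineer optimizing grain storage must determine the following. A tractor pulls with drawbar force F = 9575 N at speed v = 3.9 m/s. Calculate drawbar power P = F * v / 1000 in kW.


P = F * v / 1000
  = 9575 * 3.9 / 1000
  = 37342.50 / 1000
  = 37.34 kW


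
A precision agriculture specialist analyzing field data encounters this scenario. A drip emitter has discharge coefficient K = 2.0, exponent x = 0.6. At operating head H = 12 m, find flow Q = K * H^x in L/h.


Q = K * H^x
  = 2.0 * 12^0.6
  = 2.0 * 4.4413
  = 8.88 L/h


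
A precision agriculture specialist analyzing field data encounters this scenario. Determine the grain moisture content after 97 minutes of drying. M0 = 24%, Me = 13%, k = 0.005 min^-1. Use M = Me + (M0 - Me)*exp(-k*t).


M = Me + (M0 - Me) * e^(-k*t)
  = 13 + (24 - 13) * e^(-0.005*97)
  = 13 + 11 * e^(-0.485)
  = 13 + 11 * 0.61570
  = 13 + 6.7727
  = 19.77%


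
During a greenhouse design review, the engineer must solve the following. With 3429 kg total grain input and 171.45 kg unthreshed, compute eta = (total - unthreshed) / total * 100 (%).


eta = (total - unthreshed) / total * 100
    = (3429 - 171.45) / 3429 * 100
    = 3257.55 / 3429 * 100
    = 95%


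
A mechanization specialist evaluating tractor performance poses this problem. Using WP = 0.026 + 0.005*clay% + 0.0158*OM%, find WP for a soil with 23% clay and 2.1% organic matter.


WP = 0.026 + 0.005*23 + 0.0158*2.1
   = 0.026 + 0.1150 + 0.0332
   = 0.1742


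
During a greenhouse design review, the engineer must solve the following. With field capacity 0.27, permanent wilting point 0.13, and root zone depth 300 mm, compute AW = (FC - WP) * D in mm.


AW = (FC - WP) * D
   = (0.27 - 0.13) * 300
   = 0.14 * 300
   = 42 mm


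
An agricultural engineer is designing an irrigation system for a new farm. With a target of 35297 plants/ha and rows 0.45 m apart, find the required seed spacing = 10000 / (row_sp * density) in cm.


spacing = 10000 / (row_sp * density)
        = 10000 / (0.45 * 35297)
        = 10000 / 15883.65
        = 0.62958 m = 62.96 cm


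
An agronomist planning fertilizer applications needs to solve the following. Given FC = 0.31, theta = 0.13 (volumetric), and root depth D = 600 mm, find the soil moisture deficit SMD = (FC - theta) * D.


SMD = (FC - theta) * D
    = (0.31 - 0.13) * 600
    = 0.180 * 600
    = 108 mm


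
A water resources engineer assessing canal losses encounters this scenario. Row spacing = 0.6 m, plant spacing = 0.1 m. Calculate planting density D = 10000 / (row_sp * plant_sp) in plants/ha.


D = 10000 / (row_sp * plant_sp)
  = 10000 / (0.6 * 0.1)
  = 10000 / 0.0600
  = 166666.67 plants/ha


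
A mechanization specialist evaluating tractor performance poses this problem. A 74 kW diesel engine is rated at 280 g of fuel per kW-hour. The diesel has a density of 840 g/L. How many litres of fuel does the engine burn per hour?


FC = P * BSFC / rho_fuel
   = 74 * 280 / 840
   = 20720 / 840
   = 24.67 L/h


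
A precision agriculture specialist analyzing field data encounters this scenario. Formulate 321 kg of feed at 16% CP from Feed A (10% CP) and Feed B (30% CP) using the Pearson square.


parts_A = CP_b - target = 30 - 16 = 14
parts_B = target - CP_a = 16 - 10 = 6
total_parts = 14 + 6 = 20
Feed A = 321 * 14 / 20 = 224.70 kg
Feed B = 321 * 6 / 20 = 96.30 kg

224.70 kg


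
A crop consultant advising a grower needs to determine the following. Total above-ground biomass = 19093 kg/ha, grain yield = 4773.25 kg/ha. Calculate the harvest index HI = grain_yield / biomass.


HI = grain_yield / biomass
   = 4773.25 / 19093
   = 0.25


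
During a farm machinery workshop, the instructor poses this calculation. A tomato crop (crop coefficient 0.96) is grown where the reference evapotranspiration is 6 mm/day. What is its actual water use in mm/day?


ETc = Kc * ET0
    = 0.96 * 6
    = 5.76 mm/day


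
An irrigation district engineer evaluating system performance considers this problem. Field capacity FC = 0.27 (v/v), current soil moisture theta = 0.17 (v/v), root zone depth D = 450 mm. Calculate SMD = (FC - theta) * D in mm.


SMD = (FC - theta) * D
    = (0.27 - 0.17) * 450
    = 0.100 * 450
    = 45 mm


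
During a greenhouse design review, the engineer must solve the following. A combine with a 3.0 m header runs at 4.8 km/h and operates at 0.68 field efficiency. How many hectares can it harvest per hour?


C = w * v * eta_f / 10
  = 3.0 * 4.8 * 0.68 / 10
  = 9.79 / 10
  = 0.98 ha/h


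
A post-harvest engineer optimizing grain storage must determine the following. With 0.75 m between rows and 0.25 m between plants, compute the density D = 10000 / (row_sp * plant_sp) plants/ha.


D = 10000 / (row_sp * plant_sp)
  = 10000 / (0.75 * 0.25)
  = 10000 / 0.1875
  = 53333.33 plants/ha


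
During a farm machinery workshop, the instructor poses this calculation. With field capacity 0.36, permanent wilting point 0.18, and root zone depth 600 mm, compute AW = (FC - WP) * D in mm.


AW = (FC - WP) * D
   = (0.36 - 0.18) * 600
   = 0.18 * 600
   = 108 mm


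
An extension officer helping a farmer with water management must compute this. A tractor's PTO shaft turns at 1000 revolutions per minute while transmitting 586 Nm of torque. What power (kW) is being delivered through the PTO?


P = 2*pi*n*T / 60000
  = 2*pi * 1000 * 586 / 60000
  = 3681946.59 / 60000
  = 61.37 kW


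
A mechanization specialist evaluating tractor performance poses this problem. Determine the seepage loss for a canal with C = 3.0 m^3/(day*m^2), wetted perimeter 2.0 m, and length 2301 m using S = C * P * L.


S = C * P * L
  = 3.0 * 2.0 * 2301
  = 13806 m^3/day


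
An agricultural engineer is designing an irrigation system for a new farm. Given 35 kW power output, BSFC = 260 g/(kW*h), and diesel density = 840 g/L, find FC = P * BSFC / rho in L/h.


FC = P * BSFC / rho_fuel
   = 35 * 260 / 840
   = 9100 / 840
   = 10.83 L/h


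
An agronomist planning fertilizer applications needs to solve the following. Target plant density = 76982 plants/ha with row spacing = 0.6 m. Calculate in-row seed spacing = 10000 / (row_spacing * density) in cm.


spacing = 10000 / (row_sp * density)
        = 10000 / (0.6 * 76982)
        = 10000 / 46189.20
        = 0.21650 m = 21.65 cm


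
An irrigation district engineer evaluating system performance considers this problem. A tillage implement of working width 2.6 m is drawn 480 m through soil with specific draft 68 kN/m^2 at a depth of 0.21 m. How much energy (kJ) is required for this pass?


E = k * d * w * L
  = 68 * 0.21 * 2.6 * 480
  = 17821.44 kJ


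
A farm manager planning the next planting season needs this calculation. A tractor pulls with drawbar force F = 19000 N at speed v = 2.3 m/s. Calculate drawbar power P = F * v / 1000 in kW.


P = F * v / 1000
  = 19000 * 2.3 / 1000
  = 43700 / 1000
  = 43.70 kW


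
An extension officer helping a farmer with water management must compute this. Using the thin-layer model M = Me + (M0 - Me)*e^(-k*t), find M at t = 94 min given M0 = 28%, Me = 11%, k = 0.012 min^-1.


M = Me + (M0 - Me) * e^(-k*t)
  = 11 + (28 - 11) * e^(-0.012*94)
  = 11 + 17 * e^(-1.128)
  = 11 + 17 * 0.32368
  = 11 + 5.5026
  = 16.50%


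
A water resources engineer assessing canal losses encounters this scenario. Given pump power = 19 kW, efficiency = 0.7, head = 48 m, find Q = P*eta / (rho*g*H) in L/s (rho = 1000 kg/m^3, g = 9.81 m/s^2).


Q = (P * 1000 * eta) / (rho * g * H)
  = (19 * 1000 * 0.7) / (1000 * 9.81 * 48)
  = 13300 / 470880
  = 0.02824 m^3/s = 28.24 L/s


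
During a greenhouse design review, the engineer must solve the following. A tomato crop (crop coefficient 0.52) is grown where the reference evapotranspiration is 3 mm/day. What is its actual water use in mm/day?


ETc = Kc * ET0
    = 0.52 * 3
    = 1.56 mm/day


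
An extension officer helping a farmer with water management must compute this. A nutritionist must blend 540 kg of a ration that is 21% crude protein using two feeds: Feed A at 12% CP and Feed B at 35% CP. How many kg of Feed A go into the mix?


parts_A = CP_b - target = 35 - 21 = 14
parts_B = target - CP_a = 21 - 12 = 9
total_parts = 14 + 9 = 23
Feed A = 540 * 14 / 23 = 328.70 kg
Feed B = 540 * 9 / 23 = 211.30 kg

328.70 kg


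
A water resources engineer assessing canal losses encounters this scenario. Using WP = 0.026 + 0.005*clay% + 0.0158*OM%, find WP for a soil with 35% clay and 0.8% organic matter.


WP = 0.026 + 0.005*35 + 0.0158*0.8
   = 0.026 + 0.1750 + 0.0126
   = 0.2136


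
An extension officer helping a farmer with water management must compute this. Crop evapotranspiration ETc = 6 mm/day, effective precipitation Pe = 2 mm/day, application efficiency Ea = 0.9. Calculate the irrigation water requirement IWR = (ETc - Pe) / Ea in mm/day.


IWR = (ETc - Pe) / Ea
    = (6 - 2) / 0.9
    = 4 / 0.9
    = 4.44 mm/day


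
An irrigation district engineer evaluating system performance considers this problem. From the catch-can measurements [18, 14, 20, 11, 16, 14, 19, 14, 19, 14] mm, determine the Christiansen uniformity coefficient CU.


xbar = 159 / 10 = 15.900
sum|xi - xbar| = 25
CU = 100 * (1 - 25 / (10 * 15.900))
   = 100 * (1 - 0.1572)
   = 84.28%


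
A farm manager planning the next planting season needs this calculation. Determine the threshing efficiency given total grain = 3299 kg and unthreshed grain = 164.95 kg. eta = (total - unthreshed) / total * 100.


eta = (total - unthreshed) / total * 100
    = (3299 - 164.95) / 3299 * 100
    = 3134.05 / 3299 * 100
    = 95%


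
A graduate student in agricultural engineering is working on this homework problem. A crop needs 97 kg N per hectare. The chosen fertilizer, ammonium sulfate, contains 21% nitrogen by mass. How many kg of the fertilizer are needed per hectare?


Rate = N_required / (N_content / 100)
     = 97 / (21 / 100)
     = 97 / 0.21
     = 461.90 kg/ha


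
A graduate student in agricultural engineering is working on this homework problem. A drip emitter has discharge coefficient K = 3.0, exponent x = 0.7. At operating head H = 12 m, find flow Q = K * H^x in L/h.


Q = K * H^x
  = 3.0 * 12^0.7
  = 3.0 * 5.6941
  = 17.08 L/h


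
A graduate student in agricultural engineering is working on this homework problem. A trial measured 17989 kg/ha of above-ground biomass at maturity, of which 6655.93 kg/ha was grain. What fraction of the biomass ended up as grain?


HI = grain_yield / biomass
   = 6655.93 / 17989
   = 0.37


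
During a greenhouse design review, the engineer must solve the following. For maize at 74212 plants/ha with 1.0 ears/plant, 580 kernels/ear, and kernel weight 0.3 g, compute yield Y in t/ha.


Y = density * ears * kernels * kw
  = 74212 * 1.0 * 580 * 0.3 g/ha
  = 12912888 g/ha
  = 12912.89 kg/ha = 12.91 t/ha


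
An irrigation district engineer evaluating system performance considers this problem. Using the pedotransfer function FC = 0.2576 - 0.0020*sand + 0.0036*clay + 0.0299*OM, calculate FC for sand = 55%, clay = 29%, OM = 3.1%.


FC = 0.2576 - 0.0020*55 + 0.0036*29 + 0.0299*3.1
   = 0.2576 - 0.1100 + 0.1044 + 0.0927
   = 0.3447


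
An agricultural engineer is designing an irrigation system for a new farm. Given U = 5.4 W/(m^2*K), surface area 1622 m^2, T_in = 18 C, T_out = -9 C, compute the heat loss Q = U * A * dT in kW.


dT = 18 - (-9) = 27 K
Q = U * A * dT
  = 5.4 * 1622 * 27
  = 236487.60 W = 236.49 kW


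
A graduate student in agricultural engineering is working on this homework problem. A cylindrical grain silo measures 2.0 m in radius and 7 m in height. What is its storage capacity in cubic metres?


V = pi * r^2 * h
  = pi * 2.0^2 * 7
  = pi * 4 * 7
  = 87.96 m^3


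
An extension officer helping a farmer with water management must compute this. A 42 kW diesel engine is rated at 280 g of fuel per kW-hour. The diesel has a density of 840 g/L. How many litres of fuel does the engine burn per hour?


FC = P * BSFC / rho_fuel
   = 42 * 280 / 840
   = 11760 / 840
   = 14 L/h


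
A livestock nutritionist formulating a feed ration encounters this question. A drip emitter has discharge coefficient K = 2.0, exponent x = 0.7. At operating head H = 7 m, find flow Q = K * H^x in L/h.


Q = K * H^x
  = 2.0 * 7^0.7
  = 2.0 * 3.9045
  = 7.81 L/h


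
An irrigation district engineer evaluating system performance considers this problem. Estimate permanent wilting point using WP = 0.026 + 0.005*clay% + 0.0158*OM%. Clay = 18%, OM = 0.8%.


WP = 0.026 + 0.005*18 + 0.0158*0.8
   = 0.026 + 0.0900 + 0.0126
   = 0.1286


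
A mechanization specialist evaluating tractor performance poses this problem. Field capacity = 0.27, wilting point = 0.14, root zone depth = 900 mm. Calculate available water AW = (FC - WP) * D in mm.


AW = (FC - WP) * D
   = (0.27 - 0.14) * 900
   = 0.13 * 900
   = 117 mm


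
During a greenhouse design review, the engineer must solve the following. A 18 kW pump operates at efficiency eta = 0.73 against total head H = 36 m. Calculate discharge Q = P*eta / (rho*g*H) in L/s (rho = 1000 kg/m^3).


Q = (P * 1000 * eta) / (rho * g * H)
  = (18 * 1000 * 0.73) / (1000 * 9.81 * 36)
  = 13140 / 353160
  = 0.03721 m^3/s = 37.21 L/s


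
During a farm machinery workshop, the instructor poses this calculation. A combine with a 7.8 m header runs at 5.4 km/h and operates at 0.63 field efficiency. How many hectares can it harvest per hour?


C = w * v * eta_f / 10
  = 7.8 * 5.4 * 0.63 / 10
  = 26.54 / 10
  = 2.65 ha/h


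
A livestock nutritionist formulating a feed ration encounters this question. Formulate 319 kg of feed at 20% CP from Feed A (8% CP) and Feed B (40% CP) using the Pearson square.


parts_A = CP_b - target = 40 - 20 = 20
parts_B = target - CP_a = 20 - 8 = 12
total_parts = 20 + 12 = 32
Feed A = 319 * 20 / 32 = 199.38 kg
Feed B = 319 * 12 / 32 = 119.63 kg

199.38 kg


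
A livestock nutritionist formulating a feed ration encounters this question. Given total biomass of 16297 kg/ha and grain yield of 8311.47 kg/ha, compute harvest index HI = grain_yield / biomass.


HI = grain_yield / biomass
   = 8311.47 / 16297
   = 0.51


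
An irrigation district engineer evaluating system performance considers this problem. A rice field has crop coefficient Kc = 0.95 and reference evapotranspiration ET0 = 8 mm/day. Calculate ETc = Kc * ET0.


ETc = Kc * ET0
    = 0.95 * 8
    = 7.60 mm/day


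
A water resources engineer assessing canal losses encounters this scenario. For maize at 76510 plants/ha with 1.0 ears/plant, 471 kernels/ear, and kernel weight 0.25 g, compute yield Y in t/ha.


Y = density * ears * kernels * kw
  = 76510 * 1.0 * 471 * 0.25 g/ha
  = 9009052.50 g/ha
  = 9009.05 kg/ha = 9.01 t/ha


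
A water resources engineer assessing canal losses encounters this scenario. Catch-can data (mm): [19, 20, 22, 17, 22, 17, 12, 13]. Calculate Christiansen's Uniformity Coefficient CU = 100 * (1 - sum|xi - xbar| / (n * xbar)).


xbar = 142 / 8 = 17.750
sum|xi - xbar| = 24
CU = 100 * (1 - 24 / (8 * 17.750))
   = 100 * (1 - 0.1690)
   = 83.10%


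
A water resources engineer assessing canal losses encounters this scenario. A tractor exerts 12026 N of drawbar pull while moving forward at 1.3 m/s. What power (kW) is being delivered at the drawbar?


P = F * v / 1000
  = 12026 * 1.3 / 1000
  = 15633.80 / 1000
  = 15.63 kW


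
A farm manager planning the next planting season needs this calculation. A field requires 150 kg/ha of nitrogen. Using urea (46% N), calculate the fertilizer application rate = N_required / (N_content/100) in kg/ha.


Rate = N_required / (N_content / 100)
     = 150 / (46 / 100)
     = 150 / 0.46
     = 326.09 kg/ha


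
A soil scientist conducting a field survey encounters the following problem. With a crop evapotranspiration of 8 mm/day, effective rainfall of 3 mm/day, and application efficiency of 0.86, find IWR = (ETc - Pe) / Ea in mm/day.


IWR = (ETc - Pe) / Ea
    = (8 - 3) / 0.86
    = 5 / 0.86
    = 5.81 mm/day


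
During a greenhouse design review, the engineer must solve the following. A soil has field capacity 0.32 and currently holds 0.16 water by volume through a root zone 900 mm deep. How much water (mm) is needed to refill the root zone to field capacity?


SMD = (FC - theta) * D
    = (0.32 - 0.16) * 900
    = 0.160 * 900
    = 144 mm


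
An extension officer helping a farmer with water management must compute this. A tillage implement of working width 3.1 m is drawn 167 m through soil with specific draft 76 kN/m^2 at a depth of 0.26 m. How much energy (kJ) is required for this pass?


E = k * d * w * L
  = 76 * 0.26 * 3.1 * 167
  = 10229.75 kJ


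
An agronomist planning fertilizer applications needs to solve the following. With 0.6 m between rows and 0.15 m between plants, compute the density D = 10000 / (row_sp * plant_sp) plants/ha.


D = 10000 / (row_sp * plant_sp)
  = 10000 / (0.6 * 0.15)
  = 10000 / 0.0900
  = 111111.11 plants/ha


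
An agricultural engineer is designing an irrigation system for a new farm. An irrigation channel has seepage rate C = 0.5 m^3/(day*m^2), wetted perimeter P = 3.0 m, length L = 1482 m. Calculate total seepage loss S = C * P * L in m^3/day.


S = C * P * L
  = 0.5 * 3.0 * 1482
  = 2223 m^3/day


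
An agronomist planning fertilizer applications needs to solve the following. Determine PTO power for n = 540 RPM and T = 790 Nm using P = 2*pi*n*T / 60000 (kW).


P = 2*pi*n*T / 60000
  = 2*pi * 540 * 790 / 60000
  = 2680406.85 / 60000
  = 44.67 kW


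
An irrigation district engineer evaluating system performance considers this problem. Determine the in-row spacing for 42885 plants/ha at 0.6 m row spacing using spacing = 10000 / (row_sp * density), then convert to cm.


spacing = 10000 / (row_sp * density)
        = 10000 / (0.6 * 42885)
        = 10000 / 25731
        = 0.38864 m = 38.86 cm


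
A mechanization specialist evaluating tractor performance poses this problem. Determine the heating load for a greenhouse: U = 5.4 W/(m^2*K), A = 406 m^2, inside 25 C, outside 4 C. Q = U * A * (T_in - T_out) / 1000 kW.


dT = 25 - (4) = 21 K
Q = U * A * dT
  = 5.4 * 406 * 21
  = 46040.40 W = 46.04 kW


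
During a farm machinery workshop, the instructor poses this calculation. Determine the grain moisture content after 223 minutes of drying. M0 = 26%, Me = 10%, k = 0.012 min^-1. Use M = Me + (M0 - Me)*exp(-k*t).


M = Me + (M0 - Me) * e^(-k*t)
  = 10 + (26 - 10) * e^(-0.012*223)
  = 10 + 16 * e^(-2.676)
  = 10 + 16 * 0.06884
  = 10 + 1.1014
  = 11.10%


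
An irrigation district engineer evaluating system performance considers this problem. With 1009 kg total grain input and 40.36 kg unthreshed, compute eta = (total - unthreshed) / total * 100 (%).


eta = (total - unthreshed) / total * 100
    = (1009 - 40.36) / 1009 * 100
    = 968.64 / 1009 * 100
    = 96%


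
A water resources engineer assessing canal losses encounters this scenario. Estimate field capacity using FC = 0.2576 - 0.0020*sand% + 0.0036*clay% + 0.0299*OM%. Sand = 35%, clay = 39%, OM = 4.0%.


FC = 0.2576 - 0.0020*35 + 0.0036*39 + 0.0299*4.0
   = 0.2576 - 0.0700 + 0.1404 + 0.1196
   = 0.4476


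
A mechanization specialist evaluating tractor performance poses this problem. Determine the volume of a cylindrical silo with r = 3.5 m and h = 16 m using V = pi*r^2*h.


V = pi * r^2 * h
  = pi * 3.5^2 * 16
  = pi * 12.25 * 16
  = 615.75 m^3


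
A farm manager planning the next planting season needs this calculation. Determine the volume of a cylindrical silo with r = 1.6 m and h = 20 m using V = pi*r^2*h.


V = pi * r^2 * h
  = pi * 1.6^2 * 20
  = pi * 2.56 * 20
  = 160.85 m^3


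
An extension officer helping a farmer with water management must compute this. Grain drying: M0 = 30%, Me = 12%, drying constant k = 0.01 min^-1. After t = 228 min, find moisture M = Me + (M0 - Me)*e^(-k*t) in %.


M = Me + (M0 - Me) * e^(-k*t)
  = 12 + (30 - 12) * e^(-0.01*228)
  = 12 + 18 * e^(-2.280)
  = 12 + 18 * 0.10228
  = 12 + 1.8411
  = 13.84%


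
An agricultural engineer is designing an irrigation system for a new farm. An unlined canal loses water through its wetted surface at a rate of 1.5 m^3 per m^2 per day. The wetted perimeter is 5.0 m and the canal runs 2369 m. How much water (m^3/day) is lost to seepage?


S = C * P * L
  = 1.5 * 5.0 * 2369
  = 17767.50 m^3/day


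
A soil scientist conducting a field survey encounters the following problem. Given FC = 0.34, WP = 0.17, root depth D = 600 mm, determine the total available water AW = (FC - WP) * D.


AW = (FC - WP) * D
   = (0.34 - 0.17) * 600
   = 0.17 * 600
   = 102 mm


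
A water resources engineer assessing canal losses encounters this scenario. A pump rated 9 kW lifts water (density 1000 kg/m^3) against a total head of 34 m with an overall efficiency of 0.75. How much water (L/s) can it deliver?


Q = (P * 1000 * eta) / (rho * g * H)
  = (9 * 1000 * 0.75) / (1000 * 9.81 * 34)
  = 6750 / 333540
  = 0.02024 m^3/s = 20.24 L/s


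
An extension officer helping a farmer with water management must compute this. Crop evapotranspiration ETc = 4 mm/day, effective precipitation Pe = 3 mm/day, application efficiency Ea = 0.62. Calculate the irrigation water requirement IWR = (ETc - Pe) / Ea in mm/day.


IWR = (ETc - Pe) / Ea
    = (4 - 3) / 0.62
    = 1 / 0.62
    = 1.61 mm/day


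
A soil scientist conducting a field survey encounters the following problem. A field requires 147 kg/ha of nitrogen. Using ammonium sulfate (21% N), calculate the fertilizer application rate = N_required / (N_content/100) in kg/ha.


Rate = N_required / (N_content / 100)
     = 147 / (21 / 100)
     = 147 / 0.21
     = 700 kg/ha


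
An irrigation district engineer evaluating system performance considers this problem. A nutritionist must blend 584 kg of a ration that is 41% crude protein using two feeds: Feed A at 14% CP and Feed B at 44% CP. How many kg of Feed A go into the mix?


parts_A = CP_b - target = 44 - 41 = 3
parts_B = target - CP_a = 41 - 14 = 27
total_parts = 3 + 27 = 30
Feed A = 584 * 3 / 30 = 58.40 kg
Feed B = 584 * 27 / 30 = 525.60 kg

58.40 kg


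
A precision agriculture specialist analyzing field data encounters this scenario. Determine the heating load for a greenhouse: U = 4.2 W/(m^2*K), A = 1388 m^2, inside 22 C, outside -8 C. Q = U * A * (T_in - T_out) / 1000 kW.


dT = 22 - (-8) = 30 K
Q = U * A * dT
  = 4.2 * 1388 * 30
  = 174888 W = 174.89 kW


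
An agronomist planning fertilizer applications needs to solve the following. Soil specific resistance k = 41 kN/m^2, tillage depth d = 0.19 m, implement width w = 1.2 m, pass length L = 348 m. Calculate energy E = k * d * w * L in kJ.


E = k * d * w * L
  = 41 * 0.19 * 1.2 * 348
  = 3253.10 kJ


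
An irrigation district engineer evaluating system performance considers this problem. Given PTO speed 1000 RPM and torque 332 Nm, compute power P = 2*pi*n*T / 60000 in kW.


P = 2*pi*n*T / 60000
  = 2*pi * 1000 * 332 / 60000
  = 2086017.52 / 60000
  = 34.77 kW


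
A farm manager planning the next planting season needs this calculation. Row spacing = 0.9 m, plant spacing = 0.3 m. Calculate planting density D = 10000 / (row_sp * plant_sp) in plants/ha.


D = 10000 / (row_sp * plant_sp)
  = 10000 / (0.9 * 0.3)
  = 10000 / 0.2700
  = 37037.04 plants/ha


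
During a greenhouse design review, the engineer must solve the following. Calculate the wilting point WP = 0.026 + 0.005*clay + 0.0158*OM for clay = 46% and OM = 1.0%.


WP = 0.026 + 0.005*46 + 0.0158*1.0
   = 0.026 + 0.2300 + 0.0158
   = 0.2718


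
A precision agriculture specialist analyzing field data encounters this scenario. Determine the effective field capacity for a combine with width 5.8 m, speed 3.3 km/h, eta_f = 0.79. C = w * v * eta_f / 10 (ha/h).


C = w * v * eta_f / 10
  = 5.8 * 3.3 * 0.79 / 10
  = 15.12 / 10
  = 1.51 ha/h


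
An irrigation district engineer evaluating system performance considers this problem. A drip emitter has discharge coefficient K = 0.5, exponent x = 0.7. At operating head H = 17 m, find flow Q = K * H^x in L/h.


Q = K * H^x
  = 0.5 * 17^0.7
  = 0.5 * 7.2663
  = 3.63 L/h


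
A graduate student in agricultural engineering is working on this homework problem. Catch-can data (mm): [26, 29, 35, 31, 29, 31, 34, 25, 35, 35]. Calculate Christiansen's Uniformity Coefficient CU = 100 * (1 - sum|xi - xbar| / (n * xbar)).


xbar = 310 / 10 = 31
sum|xi - xbar| = 30
CU = 100 * (1 - 30 / (10 * 31))
   = 100 * (1 - 0.0968)
   = 90.32%


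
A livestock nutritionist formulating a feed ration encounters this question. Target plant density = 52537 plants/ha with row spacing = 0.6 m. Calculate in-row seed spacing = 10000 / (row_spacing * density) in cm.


spacing = 10000 / (row_sp * density)
        = 10000 / (0.6 * 52537)
        = 10000 / 31522.20
        = 0.31724 m = 31.72 cm


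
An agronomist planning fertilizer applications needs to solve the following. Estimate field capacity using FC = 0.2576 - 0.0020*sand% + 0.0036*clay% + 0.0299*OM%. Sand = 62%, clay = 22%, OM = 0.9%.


FC = 0.2576 - 0.0020*62 + 0.0036*22 + 0.0299*0.9
   = 0.2576 - 0.1240 + 0.0792 + 0.0269
   = 0.2397


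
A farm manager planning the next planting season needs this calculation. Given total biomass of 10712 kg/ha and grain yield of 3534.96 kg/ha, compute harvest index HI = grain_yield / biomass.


HI = grain_yield / biomass
   = 3534.96 / 10712
   = 0.33


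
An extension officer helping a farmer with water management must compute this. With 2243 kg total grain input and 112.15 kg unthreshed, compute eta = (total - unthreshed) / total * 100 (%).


eta = (total - unthreshed) / total * 100
    = (2243 - 112.15) / 2243 * 100
    = 2130.85 / 2243 * 100
    = 95%


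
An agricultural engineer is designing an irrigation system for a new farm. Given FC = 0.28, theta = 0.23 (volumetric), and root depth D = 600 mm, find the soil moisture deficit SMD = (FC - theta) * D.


SMD = (FC - theta) * D
    = (0.28 - 0.23) * 600
    = 0.050 * 600
    = 30 mm


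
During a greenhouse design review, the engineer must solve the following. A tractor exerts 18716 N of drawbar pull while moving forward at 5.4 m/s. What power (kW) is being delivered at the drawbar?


P = F * v / 1000
  = 18716 * 5.4 / 1000
  = 101066.40 / 1000
  = 101.07 kW


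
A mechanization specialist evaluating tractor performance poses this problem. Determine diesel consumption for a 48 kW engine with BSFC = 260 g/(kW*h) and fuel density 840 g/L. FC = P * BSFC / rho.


FC = P * BSFC / rho_fuel
   = 48 * 260 / 840
   = 12480 / 840
   = 14.86 L/h


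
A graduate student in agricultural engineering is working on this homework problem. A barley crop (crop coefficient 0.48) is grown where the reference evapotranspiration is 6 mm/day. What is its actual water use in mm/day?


ETc = Kc * ET0
    = 0.48 * 6
    = 2.88 mm/day


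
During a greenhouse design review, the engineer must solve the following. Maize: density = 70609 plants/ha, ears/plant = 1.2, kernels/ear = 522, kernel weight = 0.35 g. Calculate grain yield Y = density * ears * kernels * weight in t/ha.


Y = density * ears * kernels * kw
  = 70609 * 1.2 * 522 * 0.35 g/ha
  = 15480317.16 g/ha
  = 15480.32 kg/ha = 15.48 t/ha


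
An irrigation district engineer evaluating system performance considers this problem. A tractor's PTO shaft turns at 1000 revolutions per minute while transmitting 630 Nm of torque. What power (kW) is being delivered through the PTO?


P = 2*pi*n*T / 60000
  = 2*pi * 1000 * 630 / 60000
  = 3958406.74 / 60000
  = 65.97 kW


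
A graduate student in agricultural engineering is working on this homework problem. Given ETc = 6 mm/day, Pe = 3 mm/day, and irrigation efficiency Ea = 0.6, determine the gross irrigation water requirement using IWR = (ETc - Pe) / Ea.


IWR = (ETc - Pe) / Ea
    = (6 - 3) / 0.6
    = 3 / 0.6
    = 5 mm/day


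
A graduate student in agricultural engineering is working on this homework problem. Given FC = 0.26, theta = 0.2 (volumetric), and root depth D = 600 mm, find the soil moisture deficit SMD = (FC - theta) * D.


SMD = (FC - theta) * D
    = (0.26 - 0.2) * 600
    = 0.060 * 600
    = 36 mm


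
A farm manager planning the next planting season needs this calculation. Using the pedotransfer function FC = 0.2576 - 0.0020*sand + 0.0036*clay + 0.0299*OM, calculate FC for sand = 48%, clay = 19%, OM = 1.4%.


FC = 0.2576 - 0.0020*48 + 0.0036*19 + 0.0299*1.4
   = 0.2576 - 0.0960 + 0.0684 + 0.0419
   = 0.2719


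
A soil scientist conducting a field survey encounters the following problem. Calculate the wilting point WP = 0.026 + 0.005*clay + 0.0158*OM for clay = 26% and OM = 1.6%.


WP = 0.026 + 0.005*26 + 0.0158*1.6
   = 0.026 + 0.1300 + 0.0253
   = 0.1813


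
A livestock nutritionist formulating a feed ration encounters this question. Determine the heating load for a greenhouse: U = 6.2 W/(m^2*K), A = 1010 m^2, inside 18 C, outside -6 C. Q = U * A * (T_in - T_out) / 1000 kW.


dT = 18 - (-6) = 24 K
Q = U * A * dT
  = 6.2 * 1010 * 24
  = 150288 W = 150.29 kW


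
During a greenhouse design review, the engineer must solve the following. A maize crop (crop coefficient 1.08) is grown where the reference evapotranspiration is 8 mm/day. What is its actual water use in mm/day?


ETc = Kc * ET0
    = 1.08 * 8
    = 8.64 mm/day


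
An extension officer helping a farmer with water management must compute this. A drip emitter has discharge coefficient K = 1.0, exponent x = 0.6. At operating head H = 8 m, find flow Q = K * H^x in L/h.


Q = K * H^x
  = 1.0 * 8^0.6
  = 1.0 * 3.4822
  = 3.48 L/h
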